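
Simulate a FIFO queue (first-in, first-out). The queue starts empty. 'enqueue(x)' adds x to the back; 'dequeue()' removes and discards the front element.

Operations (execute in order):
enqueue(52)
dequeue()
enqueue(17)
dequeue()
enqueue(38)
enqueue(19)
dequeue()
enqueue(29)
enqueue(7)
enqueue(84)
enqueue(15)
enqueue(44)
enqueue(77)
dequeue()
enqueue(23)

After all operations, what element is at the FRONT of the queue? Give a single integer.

Answer: 29

Derivation:
enqueue(52): queue = [52]
dequeue(): queue = []
enqueue(17): queue = [17]
dequeue(): queue = []
enqueue(38): queue = [38]
enqueue(19): queue = [38, 19]
dequeue(): queue = [19]
enqueue(29): queue = [19, 29]
enqueue(7): queue = [19, 29, 7]
enqueue(84): queue = [19, 29, 7, 84]
enqueue(15): queue = [19, 29, 7, 84, 15]
enqueue(44): queue = [19, 29, 7, 84, 15, 44]
enqueue(77): queue = [19, 29, 7, 84, 15, 44, 77]
dequeue(): queue = [29, 7, 84, 15, 44, 77]
enqueue(23): queue = [29, 7, 84, 15, 44, 77, 23]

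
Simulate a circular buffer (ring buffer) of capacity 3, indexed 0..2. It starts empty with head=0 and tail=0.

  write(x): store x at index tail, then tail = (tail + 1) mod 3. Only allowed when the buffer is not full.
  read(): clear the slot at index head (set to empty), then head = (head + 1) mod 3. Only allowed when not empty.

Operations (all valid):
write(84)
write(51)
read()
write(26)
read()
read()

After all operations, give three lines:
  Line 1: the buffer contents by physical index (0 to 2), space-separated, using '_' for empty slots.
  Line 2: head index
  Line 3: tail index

write(84): buf=[84 _ _], head=0, tail=1, size=1
write(51): buf=[84 51 _], head=0, tail=2, size=2
read(): buf=[_ 51 _], head=1, tail=2, size=1
write(26): buf=[_ 51 26], head=1, tail=0, size=2
read(): buf=[_ _ 26], head=2, tail=0, size=1
read(): buf=[_ _ _], head=0, tail=0, size=0

Answer: _ _ _
0
0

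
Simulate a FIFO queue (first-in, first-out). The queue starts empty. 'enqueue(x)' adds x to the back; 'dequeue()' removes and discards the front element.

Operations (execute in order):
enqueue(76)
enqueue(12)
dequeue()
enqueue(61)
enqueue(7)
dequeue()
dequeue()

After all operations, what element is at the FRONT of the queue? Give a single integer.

enqueue(76): queue = [76]
enqueue(12): queue = [76, 12]
dequeue(): queue = [12]
enqueue(61): queue = [12, 61]
enqueue(7): queue = [12, 61, 7]
dequeue(): queue = [61, 7]
dequeue(): queue = [7]

Answer: 7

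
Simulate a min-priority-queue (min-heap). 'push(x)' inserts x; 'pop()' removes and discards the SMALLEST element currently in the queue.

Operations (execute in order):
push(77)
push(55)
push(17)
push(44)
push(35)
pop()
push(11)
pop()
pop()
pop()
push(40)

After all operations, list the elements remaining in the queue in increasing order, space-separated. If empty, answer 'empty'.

Answer: 40 55 77

Derivation:
push(77): heap contents = [77]
push(55): heap contents = [55, 77]
push(17): heap contents = [17, 55, 77]
push(44): heap contents = [17, 44, 55, 77]
push(35): heap contents = [17, 35, 44, 55, 77]
pop() → 17: heap contents = [35, 44, 55, 77]
push(11): heap contents = [11, 35, 44, 55, 77]
pop() → 11: heap contents = [35, 44, 55, 77]
pop() → 35: heap contents = [44, 55, 77]
pop() → 44: heap contents = [55, 77]
push(40): heap contents = [40, 55, 77]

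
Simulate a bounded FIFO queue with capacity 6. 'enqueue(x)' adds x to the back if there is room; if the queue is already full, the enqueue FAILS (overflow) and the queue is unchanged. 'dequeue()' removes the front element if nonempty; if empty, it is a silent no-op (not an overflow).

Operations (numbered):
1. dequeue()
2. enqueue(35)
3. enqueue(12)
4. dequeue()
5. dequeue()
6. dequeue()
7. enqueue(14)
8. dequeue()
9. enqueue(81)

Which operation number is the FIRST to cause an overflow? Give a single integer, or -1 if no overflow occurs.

Answer: -1

Derivation:
1. dequeue(): empty, no-op, size=0
2. enqueue(35): size=1
3. enqueue(12): size=2
4. dequeue(): size=1
5. dequeue(): size=0
6. dequeue(): empty, no-op, size=0
7. enqueue(14): size=1
8. dequeue(): size=0
9. enqueue(81): size=1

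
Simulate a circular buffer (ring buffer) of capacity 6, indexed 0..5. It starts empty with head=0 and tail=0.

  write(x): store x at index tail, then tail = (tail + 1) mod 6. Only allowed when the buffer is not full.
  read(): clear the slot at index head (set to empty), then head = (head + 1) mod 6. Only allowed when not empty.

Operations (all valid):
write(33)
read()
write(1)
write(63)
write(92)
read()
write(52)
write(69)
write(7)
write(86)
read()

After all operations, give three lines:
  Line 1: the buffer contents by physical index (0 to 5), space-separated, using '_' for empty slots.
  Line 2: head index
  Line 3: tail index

Answer: 7 86 _ 92 52 69
3
2

Derivation:
write(33): buf=[33 _ _ _ _ _], head=0, tail=1, size=1
read(): buf=[_ _ _ _ _ _], head=1, tail=1, size=0
write(1): buf=[_ 1 _ _ _ _], head=1, tail=2, size=1
write(63): buf=[_ 1 63 _ _ _], head=1, tail=3, size=2
write(92): buf=[_ 1 63 92 _ _], head=1, tail=4, size=3
read(): buf=[_ _ 63 92 _ _], head=2, tail=4, size=2
write(52): buf=[_ _ 63 92 52 _], head=2, tail=5, size=3
write(69): buf=[_ _ 63 92 52 69], head=2, tail=0, size=4
write(7): buf=[7 _ 63 92 52 69], head=2, tail=1, size=5
write(86): buf=[7 86 63 92 52 69], head=2, tail=2, size=6
read(): buf=[7 86 _ 92 52 69], head=3, tail=2, size=5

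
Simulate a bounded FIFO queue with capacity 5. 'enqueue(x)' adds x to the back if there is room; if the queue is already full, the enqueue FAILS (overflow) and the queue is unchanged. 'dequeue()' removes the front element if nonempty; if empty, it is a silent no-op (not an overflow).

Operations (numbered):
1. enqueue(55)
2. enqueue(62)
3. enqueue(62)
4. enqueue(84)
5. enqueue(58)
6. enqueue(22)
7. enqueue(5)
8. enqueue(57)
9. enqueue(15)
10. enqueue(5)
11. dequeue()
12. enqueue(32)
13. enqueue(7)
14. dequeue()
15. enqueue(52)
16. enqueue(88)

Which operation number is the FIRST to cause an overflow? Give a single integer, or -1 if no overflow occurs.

1. enqueue(55): size=1
2. enqueue(62): size=2
3. enqueue(62): size=3
4. enqueue(84): size=4
5. enqueue(58): size=5
6. enqueue(22): size=5=cap → OVERFLOW (fail)
7. enqueue(5): size=5=cap → OVERFLOW (fail)
8. enqueue(57): size=5=cap → OVERFLOW (fail)
9. enqueue(15): size=5=cap → OVERFLOW (fail)
10. enqueue(5): size=5=cap → OVERFLOW (fail)
11. dequeue(): size=4
12. enqueue(32): size=5
13. enqueue(7): size=5=cap → OVERFLOW (fail)
14. dequeue(): size=4
15. enqueue(52): size=5
16. enqueue(88): size=5=cap → OVERFLOW (fail)

Answer: 6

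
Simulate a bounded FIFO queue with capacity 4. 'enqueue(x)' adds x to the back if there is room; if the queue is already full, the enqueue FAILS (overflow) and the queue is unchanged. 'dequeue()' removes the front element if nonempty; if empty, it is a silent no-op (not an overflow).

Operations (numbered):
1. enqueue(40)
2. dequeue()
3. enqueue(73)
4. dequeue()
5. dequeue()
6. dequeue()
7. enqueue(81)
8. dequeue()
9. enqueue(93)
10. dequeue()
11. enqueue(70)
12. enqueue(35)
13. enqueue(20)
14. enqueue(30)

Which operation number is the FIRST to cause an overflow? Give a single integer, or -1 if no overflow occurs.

Answer: -1

Derivation:
1. enqueue(40): size=1
2. dequeue(): size=0
3. enqueue(73): size=1
4. dequeue(): size=0
5. dequeue(): empty, no-op, size=0
6. dequeue(): empty, no-op, size=0
7. enqueue(81): size=1
8. dequeue(): size=0
9. enqueue(93): size=1
10. dequeue(): size=0
11. enqueue(70): size=1
12. enqueue(35): size=2
13. enqueue(20): size=3
14. enqueue(30): size=4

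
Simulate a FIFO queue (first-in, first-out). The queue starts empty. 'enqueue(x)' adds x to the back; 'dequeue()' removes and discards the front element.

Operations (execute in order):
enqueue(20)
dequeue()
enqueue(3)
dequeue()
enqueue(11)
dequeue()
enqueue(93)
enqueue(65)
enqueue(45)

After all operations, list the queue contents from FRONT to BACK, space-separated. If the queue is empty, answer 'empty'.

Answer: 93 65 45

Derivation:
enqueue(20): [20]
dequeue(): []
enqueue(3): [3]
dequeue(): []
enqueue(11): [11]
dequeue(): []
enqueue(93): [93]
enqueue(65): [93, 65]
enqueue(45): [93, 65, 45]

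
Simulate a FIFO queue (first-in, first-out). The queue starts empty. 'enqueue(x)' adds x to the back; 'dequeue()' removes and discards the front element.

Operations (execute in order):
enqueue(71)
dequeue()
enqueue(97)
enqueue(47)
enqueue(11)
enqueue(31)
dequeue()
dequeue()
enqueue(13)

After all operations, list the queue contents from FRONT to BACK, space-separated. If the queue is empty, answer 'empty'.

Answer: 11 31 13

Derivation:
enqueue(71): [71]
dequeue(): []
enqueue(97): [97]
enqueue(47): [97, 47]
enqueue(11): [97, 47, 11]
enqueue(31): [97, 47, 11, 31]
dequeue(): [47, 11, 31]
dequeue(): [11, 31]
enqueue(13): [11, 31, 13]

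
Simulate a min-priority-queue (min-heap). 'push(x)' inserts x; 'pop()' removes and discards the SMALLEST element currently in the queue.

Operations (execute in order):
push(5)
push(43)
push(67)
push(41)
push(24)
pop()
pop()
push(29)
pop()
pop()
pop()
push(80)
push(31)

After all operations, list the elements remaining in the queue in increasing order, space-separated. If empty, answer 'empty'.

Answer: 31 67 80

Derivation:
push(5): heap contents = [5]
push(43): heap contents = [5, 43]
push(67): heap contents = [5, 43, 67]
push(41): heap contents = [5, 41, 43, 67]
push(24): heap contents = [5, 24, 41, 43, 67]
pop() → 5: heap contents = [24, 41, 43, 67]
pop() → 24: heap contents = [41, 43, 67]
push(29): heap contents = [29, 41, 43, 67]
pop() → 29: heap contents = [41, 43, 67]
pop() → 41: heap contents = [43, 67]
pop() → 43: heap contents = [67]
push(80): heap contents = [67, 80]
push(31): heap contents = [31, 67, 80]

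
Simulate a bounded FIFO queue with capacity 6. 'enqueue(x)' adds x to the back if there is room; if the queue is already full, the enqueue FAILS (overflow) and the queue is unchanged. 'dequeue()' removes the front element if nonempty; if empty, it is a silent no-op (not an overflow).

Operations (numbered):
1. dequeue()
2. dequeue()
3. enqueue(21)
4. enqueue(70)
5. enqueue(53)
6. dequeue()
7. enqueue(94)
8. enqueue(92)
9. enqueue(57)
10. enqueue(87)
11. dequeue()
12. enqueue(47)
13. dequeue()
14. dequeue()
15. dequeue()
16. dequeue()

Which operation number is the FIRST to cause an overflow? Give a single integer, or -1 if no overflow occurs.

Answer: -1

Derivation:
1. dequeue(): empty, no-op, size=0
2. dequeue(): empty, no-op, size=0
3. enqueue(21): size=1
4. enqueue(70): size=2
5. enqueue(53): size=3
6. dequeue(): size=2
7. enqueue(94): size=3
8. enqueue(92): size=4
9. enqueue(57): size=5
10. enqueue(87): size=6
11. dequeue(): size=5
12. enqueue(47): size=6
13. dequeue(): size=5
14. dequeue(): size=4
15. dequeue(): size=3
16. dequeue(): size=2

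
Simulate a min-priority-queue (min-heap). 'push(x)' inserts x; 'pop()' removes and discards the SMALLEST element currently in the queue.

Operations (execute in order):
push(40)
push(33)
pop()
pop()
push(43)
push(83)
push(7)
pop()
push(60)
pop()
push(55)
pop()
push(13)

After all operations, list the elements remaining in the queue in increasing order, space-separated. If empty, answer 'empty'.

Answer: 13 60 83

Derivation:
push(40): heap contents = [40]
push(33): heap contents = [33, 40]
pop() → 33: heap contents = [40]
pop() → 40: heap contents = []
push(43): heap contents = [43]
push(83): heap contents = [43, 83]
push(7): heap contents = [7, 43, 83]
pop() → 7: heap contents = [43, 83]
push(60): heap contents = [43, 60, 83]
pop() → 43: heap contents = [60, 83]
push(55): heap contents = [55, 60, 83]
pop() → 55: heap contents = [60, 83]
push(13): heap contents = [13, 60, 83]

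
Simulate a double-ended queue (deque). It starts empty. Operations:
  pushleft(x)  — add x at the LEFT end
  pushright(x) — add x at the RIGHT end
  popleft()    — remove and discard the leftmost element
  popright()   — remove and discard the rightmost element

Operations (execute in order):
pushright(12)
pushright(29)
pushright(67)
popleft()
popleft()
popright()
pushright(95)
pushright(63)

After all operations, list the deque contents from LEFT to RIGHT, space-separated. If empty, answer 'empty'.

Answer: 95 63

Derivation:
pushright(12): [12]
pushright(29): [12, 29]
pushright(67): [12, 29, 67]
popleft(): [29, 67]
popleft(): [67]
popright(): []
pushright(95): [95]
pushright(63): [95, 63]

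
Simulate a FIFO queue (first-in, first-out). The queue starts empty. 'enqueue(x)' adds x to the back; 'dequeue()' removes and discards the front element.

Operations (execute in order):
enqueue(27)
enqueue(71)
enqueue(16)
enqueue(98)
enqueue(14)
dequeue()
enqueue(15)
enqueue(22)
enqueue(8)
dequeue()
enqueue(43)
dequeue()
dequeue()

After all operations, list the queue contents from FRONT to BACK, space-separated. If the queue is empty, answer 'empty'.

enqueue(27): [27]
enqueue(71): [27, 71]
enqueue(16): [27, 71, 16]
enqueue(98): [27, 71, 16, 98]
enqueue(14): [27, 71, 16, 98, 14]
dequeue(): [71, 16, 98, 14]
enqueue(15): [71, 16, 98, 14, 15]
enqueue(22): [71, 16, 98, 14, 15, 22]
enqueue(8): [71, 16, 98, 14, 15, 22, 8]
dequeue(): [16, 98, 14, 15, 22, 8]
enqueue(43): [16, 98, 14, 15, 22, 8, 43]
dequeue(): [98, 14, 15, 22, 8, 43]
dequeue(): [14, 15, 22, 8, 43]

Answer: 14 15 22 8 43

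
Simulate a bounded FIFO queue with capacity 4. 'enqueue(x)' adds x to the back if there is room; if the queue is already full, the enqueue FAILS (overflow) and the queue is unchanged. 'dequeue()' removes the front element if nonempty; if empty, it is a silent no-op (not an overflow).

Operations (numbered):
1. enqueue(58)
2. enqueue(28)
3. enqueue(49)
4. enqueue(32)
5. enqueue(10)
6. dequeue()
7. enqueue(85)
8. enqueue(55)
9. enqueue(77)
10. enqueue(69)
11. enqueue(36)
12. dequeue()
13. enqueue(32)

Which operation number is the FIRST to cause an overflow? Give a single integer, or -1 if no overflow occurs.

1. enqueue(58): size=1
2. enqueue(28): size=2
3. enqueue(49): size=3
4. enqueue(32): size=4
5. enqueue(10): size=4=cap → OVERFLOW (fail)
6. dequeue(): size=3
7. enqueue(85): size=4
8. enqueue(55): size=4=cap → OVERFLOW (fail)
9. enqueue(77): size=4=cap → OVERFLOW (fail)
10. enqueue(69): size=4=cap → OVERFLOW (fail)
11. enqueue(36): size=4=cap → OVERFLOW (fail)
12. dequeue(): size=3
13. enqueue(32): size=4

Answer: 5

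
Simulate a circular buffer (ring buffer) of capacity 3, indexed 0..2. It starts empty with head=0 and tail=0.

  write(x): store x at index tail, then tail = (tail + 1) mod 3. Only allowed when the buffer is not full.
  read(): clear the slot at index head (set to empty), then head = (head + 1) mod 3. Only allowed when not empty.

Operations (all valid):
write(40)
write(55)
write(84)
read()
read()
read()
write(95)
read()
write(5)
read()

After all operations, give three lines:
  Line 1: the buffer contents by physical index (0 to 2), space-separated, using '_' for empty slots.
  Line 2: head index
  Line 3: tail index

write(40): buf=[40 _ _], head=0, tail=1, size=1
write(55): buf=[40 55 _], head=0, tail=2, size=2
write(84): buf=[40 55 84], head=0, tail=0, size=3
read(): buf=[_ 55 84], head=1, tail=0, size=2
read(): buf=[_ _ 84], head=2, tail=0, size=1
read(): buf=[_ _ _], head=0, tail=0, size=0
write(95): buf=[95 _ _], head=0, tail=1, size=1
read(): buf=[_ _ _], head=1, tail=1, size=0
write(5): buf=[_ 5 _], head=1, tail=2, size=1
read(): buf=[_ _ _], head=2, tail=2, size=0

Answer: _ _ _
2
2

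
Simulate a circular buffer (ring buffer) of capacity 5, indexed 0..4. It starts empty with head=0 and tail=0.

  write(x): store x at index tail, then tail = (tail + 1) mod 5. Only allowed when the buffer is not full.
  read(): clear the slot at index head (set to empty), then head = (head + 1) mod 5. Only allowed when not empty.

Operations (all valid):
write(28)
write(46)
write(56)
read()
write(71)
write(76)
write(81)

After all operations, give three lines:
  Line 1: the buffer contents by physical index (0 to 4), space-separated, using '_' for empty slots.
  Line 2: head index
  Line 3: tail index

write(28): buf=[28 _ _ _ _], head=0, tail=1, size=1
write(46): buf=[28 46 _ _ _], head=0, tail=2, size=2
write(56): buf=[28 46 56 _ _], head=0, tail=3, size=3
read(): buf=[_ 46 56 _ _], head=1, tail=3, size=2
write(71): buf=[_ 46 56 71 _], head=1, tail=4, size=3
write(76): buf=[_ 46 56 71 76], head=1, tail=0, size=4
write(81): buf=[81 46 56 71 76], head=1, tail=1, size=5

Answer: 81 46 56 71 76
1
1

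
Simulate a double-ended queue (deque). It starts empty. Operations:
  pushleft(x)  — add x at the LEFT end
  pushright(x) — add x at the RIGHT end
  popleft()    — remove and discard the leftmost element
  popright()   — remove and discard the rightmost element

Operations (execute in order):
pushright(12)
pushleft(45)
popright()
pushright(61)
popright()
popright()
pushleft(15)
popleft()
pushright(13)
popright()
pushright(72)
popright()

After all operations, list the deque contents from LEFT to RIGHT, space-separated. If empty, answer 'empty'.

pushright(12): [12]
pushleft(45): [45, 12]
popright(): [45]
pushright(61): [45, 61]
popright(): [45]
popright(): []
pushleft(15): [15]
popleft(): []
pushright(13): [13]
popright(): []
pushright(72): [72]
popright(): []

Answer: empty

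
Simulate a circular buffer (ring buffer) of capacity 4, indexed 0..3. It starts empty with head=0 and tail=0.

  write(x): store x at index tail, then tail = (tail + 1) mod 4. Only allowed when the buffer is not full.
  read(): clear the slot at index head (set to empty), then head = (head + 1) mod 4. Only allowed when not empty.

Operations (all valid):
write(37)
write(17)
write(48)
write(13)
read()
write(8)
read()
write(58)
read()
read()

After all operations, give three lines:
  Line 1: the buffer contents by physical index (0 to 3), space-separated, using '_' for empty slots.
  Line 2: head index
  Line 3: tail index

write(37): buf=[37 _ _ _], head=0, tail=1, size=1
write(17): buf=[37 17 _ _], head=0, tail=2, size=2
write(48): buf=[37 17 48 _], head=0, tail=3, size=3
write(13): buf=[37 17 48 13], head=0, tail=0, size=4
read(): buf=[_ 17 48 13], head=1, tail=0, size=3
write(8): buf=[8 17 48 13], head=1, tail=1, size=4
read(): buf=[8 _ 48 13], head=2, tail=1, size=3
write(58): buf=[8 58 48 13], head=2, tail=2, size=4
read(): buf=[8 58 _ 13], head=3, tail=2, size=3
read(): buf=[8 58 _ _], head=0, tail=2, size=2

Answer: 8 58 _ _
0
2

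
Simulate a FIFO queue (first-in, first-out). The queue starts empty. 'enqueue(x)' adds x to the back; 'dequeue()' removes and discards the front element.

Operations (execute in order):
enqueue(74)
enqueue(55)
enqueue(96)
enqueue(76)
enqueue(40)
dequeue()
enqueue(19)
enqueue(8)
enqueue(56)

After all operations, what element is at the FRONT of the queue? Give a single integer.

Answer: 55

Derivation:
enqueue(74): queue = [74]
enqueue(55): queue = [74, 55]
enqueue(96): queue = [74, 55, 96]
enqueue(76): queue = [74, 55, 96, 76]
enqueue(40): queue = [74, 55, 96, 76, 40]
dequeue(): queue = [55, 96, 76, 40]
enqueue(19): queue = [55, 96, 76, 40, 19]
enqueue(8): queue = [55, 96, 76, 40, 19, 8]
enqueue(56): queue = [55, 96, 76, 40, 19, 8, 56]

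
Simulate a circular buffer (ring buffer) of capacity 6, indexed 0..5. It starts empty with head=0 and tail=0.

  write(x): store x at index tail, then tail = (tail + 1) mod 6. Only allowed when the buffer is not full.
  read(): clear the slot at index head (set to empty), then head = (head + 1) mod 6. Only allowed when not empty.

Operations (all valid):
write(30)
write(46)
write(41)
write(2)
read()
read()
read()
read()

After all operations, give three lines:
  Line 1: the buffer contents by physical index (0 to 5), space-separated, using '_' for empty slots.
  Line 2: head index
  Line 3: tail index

Answer: _ _ _ _ _ _
4
4

Derivation:
write(30): buf=[30 _ _ _ _ _], head=0, tail=1, size=1
write(46): buf=[30 46 _ _ _ _], head=0, tail=2, size=2
write(41): buf=[30 46 41 _ _ _], head=0, tail=3, size=3
write(2): buf=[30 46 41 2 _ _], head=0, tail=4, size=4
read(): buf=[_ 46 41 2 _ _], head=1, tail=4, size=3
read(): buf=[_ _ 41 2 _ _], head=2, tail=4, size=2
read(): buf=[_ _ _ 2 _ _], head=3, tail=4, size=1
read(): buf=[_ _ _ _ _ _], head=4, tail=4, size=0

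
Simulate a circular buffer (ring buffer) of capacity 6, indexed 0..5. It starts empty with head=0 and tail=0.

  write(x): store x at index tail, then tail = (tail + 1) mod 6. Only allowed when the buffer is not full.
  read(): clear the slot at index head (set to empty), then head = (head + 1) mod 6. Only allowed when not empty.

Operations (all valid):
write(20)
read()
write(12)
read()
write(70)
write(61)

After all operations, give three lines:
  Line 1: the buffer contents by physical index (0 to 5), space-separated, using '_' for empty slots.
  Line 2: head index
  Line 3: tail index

Answer: _ _ 70 61 _ _
2
4

Derivation:
write(20): buf=[20 _ _ _ _ _], head=0, tail=1, size=1
read(): buf=[_ _ _ _ _ _], head=1, tail=1, size=0
write(12): buf=[_ 12 _ _ _ _], head=1, tail=2, size=1
read(): buf=[_ _ _ _ _ _], head=2, tail=2, size=0
write(70): buf=[_ _ 70 _ _ _], head=2, tail=3, size=1
write(61): buf=[_ _ 70 61 _ _], head=2, tail=4, size=2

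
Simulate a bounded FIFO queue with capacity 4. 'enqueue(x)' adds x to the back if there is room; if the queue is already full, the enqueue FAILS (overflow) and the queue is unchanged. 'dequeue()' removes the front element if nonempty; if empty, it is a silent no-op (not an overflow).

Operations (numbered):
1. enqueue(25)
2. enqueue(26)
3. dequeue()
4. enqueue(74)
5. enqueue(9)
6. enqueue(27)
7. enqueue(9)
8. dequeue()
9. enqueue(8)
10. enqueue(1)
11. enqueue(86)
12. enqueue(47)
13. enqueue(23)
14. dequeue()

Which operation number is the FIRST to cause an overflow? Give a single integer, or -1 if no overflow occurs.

Answer: 7

Derivation:
1. enqueue(25): size=1
2. enqueue(26): size=2
3. dequeue(): size=1
4. enqueue(74): size=2
5. enqueue(9): size=3
6. enqueue(27): size=4
7. enqueue(9): size=4=cap → OVERFLOW (fail)
8. dequeue(): size=3
9. enqueue(8): size=4
10. enqueue(1): size=4=cap → OVERFLOW (fail)
11. enqueue(86): size=4=cap → OVERFLOW (fail)
12. enqueue(47): size=4=cap → OVERFLOW (fail)
13. enqueue(23): size=4=cap → OVERFLOW (fail)
14. dequeue(): size=3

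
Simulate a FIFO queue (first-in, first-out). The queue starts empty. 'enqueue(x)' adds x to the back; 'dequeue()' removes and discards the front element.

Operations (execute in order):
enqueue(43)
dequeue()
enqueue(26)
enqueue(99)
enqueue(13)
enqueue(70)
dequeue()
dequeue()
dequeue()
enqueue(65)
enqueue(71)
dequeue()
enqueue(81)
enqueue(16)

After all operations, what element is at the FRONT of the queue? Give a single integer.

enqueue(43): queue = [43]
dequeue(): queue = []
enqueue(26): queue = [26]
enqueue(99): queue = [26, 99]
enqueue(13): queue = [26, 99, 13]
enqueue(70): queue = [26, 99, 13, 70]
dequeue(): queue = [99, 13, 70]
dequeue(): queue = [13, 70]
dequeue(): queue = [70]
enqueue(65): queue = [70, 65]
enqueue(71): queue = [70, 65, 71]
dequeue(): queue = [65, 71]
enqueue(81): queue = [65, 71, 81]
enqueue(16): queue = [65, 71, 81, 16]

Answer: 65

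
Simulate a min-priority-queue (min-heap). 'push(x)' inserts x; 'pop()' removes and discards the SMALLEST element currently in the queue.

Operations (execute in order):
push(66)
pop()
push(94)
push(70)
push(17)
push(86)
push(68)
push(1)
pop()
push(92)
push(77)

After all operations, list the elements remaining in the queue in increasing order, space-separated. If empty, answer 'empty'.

push(66): heap contents = [66]
pop() → 66: heap contents = []
push(94): heap contents = [94]
push(70): heap contents = [70, 94]
push(17): heap contents = [17, 70, 94]
push(86): heap contents = [17, 70, 86, 94]
push(68): heap contents = [17, 68, 70, 86, 94]
push(1): heap contents = [1, 17, 68, 70, 86, 94]
pop() → 1: heap contents = [17, 68, 70, 86, 94]
push(92): heap contents = [17, 68, 70, 86, 92, 94]
push(77): heap contents = [17, 68, 70, 77, 86, 92, 94]

Answer: 17 68 70 77 86 92 94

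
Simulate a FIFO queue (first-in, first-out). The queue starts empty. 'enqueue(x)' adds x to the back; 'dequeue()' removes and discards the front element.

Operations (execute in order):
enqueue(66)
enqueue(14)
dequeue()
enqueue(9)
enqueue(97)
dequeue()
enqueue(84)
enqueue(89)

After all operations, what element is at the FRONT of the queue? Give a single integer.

Answer: 9

Derivation:
enqueue(66): queue = [66]
enqueue(14): queue = [66, 14]
dequeue(): queue = [14]
enqueue(9): queue = [14, 9]
enqueue(97): queue = [14, 9, 97]
dequeue(): queue = [9, 97]
enqueue(84): queue = [9, 97, 84]
enqueue(89): queue = [9, 97, 84, 89]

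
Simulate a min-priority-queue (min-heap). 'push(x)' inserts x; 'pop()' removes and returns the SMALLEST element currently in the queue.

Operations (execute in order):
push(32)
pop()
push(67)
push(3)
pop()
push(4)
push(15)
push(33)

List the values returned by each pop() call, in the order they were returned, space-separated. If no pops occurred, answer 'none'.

Answer: 32 3

Derivation:
push(32): heap contents = [32]
pop() → 32: heap contents = []
push(67): heap contents = [67]
push(3): heap contents = [3, 67]
pop() → 3: heap contents = [67]
push(4): heap contents = [4, 67]
push(15): heap contents = [4, 15, 67]
push(33): heap contents = [4, 15, 33, 67]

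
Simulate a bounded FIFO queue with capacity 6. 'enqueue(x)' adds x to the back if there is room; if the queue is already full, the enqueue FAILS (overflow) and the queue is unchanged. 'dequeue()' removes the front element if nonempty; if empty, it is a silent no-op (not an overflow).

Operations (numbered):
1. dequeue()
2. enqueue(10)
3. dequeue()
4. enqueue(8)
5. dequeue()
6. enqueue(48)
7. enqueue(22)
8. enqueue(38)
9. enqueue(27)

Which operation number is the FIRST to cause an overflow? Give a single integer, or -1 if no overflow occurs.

1. dequeue(): empty, no-op, size=0
2. enqueue(10): size=1
3. dequeue(): size=0
4. enqueue(8): size=1
5. dequeue(): size=0
6. enqueue(48): size=1
7. enqueue(22): size=2
8. enqueue(38): size=3
9. enqueue(27): size=4

Answer: -1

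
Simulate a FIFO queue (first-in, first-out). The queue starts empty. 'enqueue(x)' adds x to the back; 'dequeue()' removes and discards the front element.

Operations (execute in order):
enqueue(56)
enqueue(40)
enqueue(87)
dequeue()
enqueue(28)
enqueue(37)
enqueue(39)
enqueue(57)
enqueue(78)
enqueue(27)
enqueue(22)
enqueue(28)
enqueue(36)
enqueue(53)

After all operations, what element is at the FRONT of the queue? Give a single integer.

enqueue(56): queue = [56]
enqueue(40): queue = [56, 40]
enqueue(87): queue = [56, 40, 87]
dequeue(): queue = [40, 87]
enqueue(28): queue = [40, 87, 28]
enqueue(37): queue = [40, 87, 28, 37]
enqueue(39): queue = [40, 87, 28, 37, 39]
enqueue(57): queue = [40, 87, 28, 37, 39, 57]
enqueue(78): queue = [40, 87, 28, 37, 39, 57, 78]
enqueue(27): queue = [40, 87, 28, 37, 39, 57, 78, 27]
enqueue(22): queue = [40, 87, 28, 37, 39, 57, 78, 27, 22]
enqueue(28): queue = [40, 87, 28, 37, 39, 57, 78, 27, 22, 28]
enqueue(36): queue = [40, 87, 28, 37, 39, 57, 78, 27, 22, 28, 36]
enqueue(53): queue = [40, 87, 28, 37, 39, 57, 78, 27, 22, 28, 36, 53]

Answer: 40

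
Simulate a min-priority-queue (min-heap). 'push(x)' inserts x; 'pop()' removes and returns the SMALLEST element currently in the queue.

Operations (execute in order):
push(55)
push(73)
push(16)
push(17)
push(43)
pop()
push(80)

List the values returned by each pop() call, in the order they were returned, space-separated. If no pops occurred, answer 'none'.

push(55): heap contents = [55]
push(73): heap contents = [55, 73]
push(16): heap contents = [16, 55, 73]
push(17): heap contents = [16, 17, 55, 73]
push(43): heap contents = [16, 17, 43, 55, 73]
pop() → 16: heap contents = [17, 43, 55, 73]
push(80): heap contents = [17, 43, 55, 73, 80]

Answer: 16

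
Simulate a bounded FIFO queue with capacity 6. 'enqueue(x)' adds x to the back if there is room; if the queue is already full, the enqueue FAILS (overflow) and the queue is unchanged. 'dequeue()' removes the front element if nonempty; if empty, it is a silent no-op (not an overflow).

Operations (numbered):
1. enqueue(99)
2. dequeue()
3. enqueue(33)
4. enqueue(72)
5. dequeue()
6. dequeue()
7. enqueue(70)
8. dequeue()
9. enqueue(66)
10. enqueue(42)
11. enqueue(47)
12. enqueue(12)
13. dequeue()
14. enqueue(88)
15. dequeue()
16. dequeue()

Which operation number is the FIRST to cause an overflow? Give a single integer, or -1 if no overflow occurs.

Answer: -1

Derivation:
1. enqueue(99): size=1
2. dequeue(): size=0
3. enqueue(33): size=1
4. enqueue(72): size=2
5. dequeue(): size=1
6. dequeue(): size=0
7. enqueue(70): size=1
8. dequeue(): size=0
9. enqueue(66): size=1
10. enqueue(42): size=2
11. enqueue(47): size=3
12. enqueue(12): size=4
13. dequeue(): size=3
14. enqueue(88): size=4
15. dequeue(): size=3
16. dequeue(): size=2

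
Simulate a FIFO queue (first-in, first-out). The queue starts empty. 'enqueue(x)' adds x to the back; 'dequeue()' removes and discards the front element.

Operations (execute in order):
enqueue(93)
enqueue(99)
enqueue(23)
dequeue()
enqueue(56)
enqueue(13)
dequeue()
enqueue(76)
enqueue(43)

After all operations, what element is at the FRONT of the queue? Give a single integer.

enqueue(93): queue = [93]
enqueue(99): queue = [93, 99]
enqueue(23): queue = [93, 99, 23]
dequeue(): queue = [99, 23]
enqueue(56): queue = [99, 23, 56]
enqueue(13): queue = [99, 23, 56, 13]
dequeue(): queue = [23, 56, 13]
enqueue(76): queue = [23, 56, 13, 76]
enqueue(43): queue = [23, 56, 13, 76, 43]

Answer: 23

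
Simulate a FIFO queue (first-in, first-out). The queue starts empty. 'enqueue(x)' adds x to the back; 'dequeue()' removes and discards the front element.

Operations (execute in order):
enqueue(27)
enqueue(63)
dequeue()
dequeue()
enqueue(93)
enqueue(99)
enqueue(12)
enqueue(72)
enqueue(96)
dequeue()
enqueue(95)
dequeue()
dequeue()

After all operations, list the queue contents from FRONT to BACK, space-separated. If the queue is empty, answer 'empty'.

enqueue(27): [27]
enqueue(63): [27, 63]
dequeue(): [63]
dequeue(): []
enqueue(93): [93]
enqueue(99): [93, 99]
enqueue(12): [93, 99, 12]
enqueue(72): [93, 99, 12, 72]
enqueue(96): [93, 99, 12, 72, 96]
dequeue(): [99, 12, 72, 96]
enqueue(95): [99, 12, 72, 96, 95]
dequeue(): [12, 72, 96, 95]
dequeue(): [72, 96, 95]

Answer: 72 96 95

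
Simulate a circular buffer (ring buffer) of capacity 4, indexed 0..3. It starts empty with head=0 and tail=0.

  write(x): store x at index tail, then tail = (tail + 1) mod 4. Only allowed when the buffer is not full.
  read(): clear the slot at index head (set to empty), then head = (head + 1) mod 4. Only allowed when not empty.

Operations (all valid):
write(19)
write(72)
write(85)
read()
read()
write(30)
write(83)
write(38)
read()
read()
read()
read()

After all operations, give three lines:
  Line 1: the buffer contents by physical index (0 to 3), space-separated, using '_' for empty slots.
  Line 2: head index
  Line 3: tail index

Answer: _ _ _ _
2
2

Derivation:
write(19): buf=[19 _ _ _], head=0, tail=1, size=1
write(72): buf=[19 72 _ _], head=0, tail=2, size=2
write(85): buf=[19 72 85 _], head=0, tail=3, size=3
read(): buf=[_ 72 85 _], head=1, tail=3, size=2
read(): buf=[_ _ 85 _], head=2, tail=3, size=1
write(30): buf=[_ _ 85 30], head=2, tail=0, size=2
write(83): buf=[83 _ 85 30], head=2, tail=1, size=3
write(38): buf=[83 38 85 30], head=2, tail=2, size=4
read(): buf=[83 38 _ 30], head=3, tail=2, size=3
read(): buf=[83 38 _ _], head=0, tail=2, size=2
read(): buf=[_ 38 _ _], head=1, tail=2, size=1
read(): buf=[_ _ _ _], head=2, tail=2, size=0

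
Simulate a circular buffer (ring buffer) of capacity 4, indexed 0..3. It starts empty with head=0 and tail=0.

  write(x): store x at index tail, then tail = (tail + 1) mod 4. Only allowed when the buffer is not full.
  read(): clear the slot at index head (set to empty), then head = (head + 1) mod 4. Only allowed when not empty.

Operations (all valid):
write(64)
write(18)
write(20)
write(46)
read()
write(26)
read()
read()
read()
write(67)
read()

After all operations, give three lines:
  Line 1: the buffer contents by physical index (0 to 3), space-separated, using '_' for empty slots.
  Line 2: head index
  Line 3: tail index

write(64): buf=[64 _ _ _], head=0, tail=1, size=1
write(18): buf=[64 18 _ _], head=0, tail=2, size=2
write(20): buf=[64 18 20 _], head=0, tail=3, size=3
write(46): buf=[64 18 20 46], head=0, tail=0, size=4
read(): buf=[_ 18 20 46], head=1, tail=0, size=3
write(26): buf=[26 18 20 46], head=1, tail=1, size=4
read(): buf=[26 _ 20 46], head=2, tail=1, size=3
read(): buf=[26 _ _ 46], head=3, tail=1, size=2
read(): buf=[26 _ _ _], head=0, tail=1, size=1
write(67): buf=[26 67 _ _], head=0, tail=2, size=2
read(): buf=[_ 67 _ _], head=1, tail=2, size=1

Answer: _ 67 _ _
1
2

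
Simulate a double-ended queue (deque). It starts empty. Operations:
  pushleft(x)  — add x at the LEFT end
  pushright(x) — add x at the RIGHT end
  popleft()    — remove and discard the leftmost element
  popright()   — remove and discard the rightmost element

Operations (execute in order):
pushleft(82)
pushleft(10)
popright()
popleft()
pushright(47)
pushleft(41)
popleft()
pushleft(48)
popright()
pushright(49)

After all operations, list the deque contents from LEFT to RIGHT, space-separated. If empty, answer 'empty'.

pushleft(82): [82]
pushleft(10): [10, 82]
popright(): [10]
popleft(): []
pushright(47): [47]
pushleft(41): [41, 47]
popleft(): [47]
pushleft(48): [48, 47]
popright(): [48]
pushright(49): [48, 49]

Answer: 48 49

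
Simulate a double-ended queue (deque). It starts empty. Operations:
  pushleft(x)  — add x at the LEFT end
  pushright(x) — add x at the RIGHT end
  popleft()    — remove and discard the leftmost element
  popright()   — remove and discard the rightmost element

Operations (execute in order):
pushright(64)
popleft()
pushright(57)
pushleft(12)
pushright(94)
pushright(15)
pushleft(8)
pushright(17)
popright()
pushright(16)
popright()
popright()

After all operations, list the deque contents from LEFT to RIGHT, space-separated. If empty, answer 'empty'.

pushright(64): [64]
popleft(): []
pushright(57): [57]
pushleft(12): [12, 57]
pushright(94): [12, 57, 94]
pushright(15): [12, 57, 94, 15]
pushleft(8): [8, 12, 57, 94, 15]
pushright(17): [8, 12, 57, 94, 15, 17]
popright(): [8, 12, 57, 94, 15]
pushright(16): [8, 12, 57, 94, 15, 16]
popright(): [8, 12, 57, 94, 15]
popright(): [8, 12, 57, 94]

Answer: 8 12 57 94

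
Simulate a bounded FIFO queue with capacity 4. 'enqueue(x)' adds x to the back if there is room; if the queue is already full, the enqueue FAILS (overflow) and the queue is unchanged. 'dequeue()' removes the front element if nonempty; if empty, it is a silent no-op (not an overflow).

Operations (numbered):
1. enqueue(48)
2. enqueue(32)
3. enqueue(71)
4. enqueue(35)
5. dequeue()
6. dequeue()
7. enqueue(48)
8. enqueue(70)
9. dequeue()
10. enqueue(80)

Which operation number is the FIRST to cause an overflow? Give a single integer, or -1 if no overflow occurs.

1. enqueue(48): size=1
2. enqueue(32): size=2
3. enqueue(71): size=3
4. enqueue(35): size=4
5. dequeue(): size=3
6. dequeue(): size=2
7. enqueue(48): size=3
8. enqueue(70): size=4
9. dequeue(): size=3
10. enqueue(80): size=4

Answer: -1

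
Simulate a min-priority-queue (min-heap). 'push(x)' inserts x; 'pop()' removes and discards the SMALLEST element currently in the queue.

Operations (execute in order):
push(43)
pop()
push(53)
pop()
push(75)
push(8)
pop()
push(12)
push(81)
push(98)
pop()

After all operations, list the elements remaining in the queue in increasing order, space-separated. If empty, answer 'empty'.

push(43): heap contents = [43]
pop() → 43: heap contents = []
push(53): heap contents = [53]
pop() → 53: heap contents = []
push(75): heap contents = [75]
push(8): heap contents = [8, 75]
pop() → 8: heap contents = [75]
push(12): heap contents = [12, 75]
push(81): heap contents = [12, 75, 81]
push(98): heap contents = [12, 75, 81, 98]
pop() → 12: heap contents = [75, 81, 98]

Answer: 75 81 98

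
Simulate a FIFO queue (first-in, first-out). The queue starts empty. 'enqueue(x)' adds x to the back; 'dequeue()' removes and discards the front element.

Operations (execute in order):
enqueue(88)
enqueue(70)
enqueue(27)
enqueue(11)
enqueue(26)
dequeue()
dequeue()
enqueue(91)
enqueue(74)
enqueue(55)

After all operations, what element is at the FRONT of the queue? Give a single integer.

Answer: 27

Derivation:
enqueue(88): queue = [88]
enqueue(70): queue = [88, 70]
enqueue(27): queue = [88, 70, 27]
enqueue(11): queue = [88, 70, 27, 11]
enqueue(26): queue = [88, 70, 27, 11, 26]
dequeue(): queue = [70, 27, 11, 26]
dequeue(): queue = [27, 11, 26]
enqueue(91): queue = [27, 11, 26, 91]
enqueue(74): queue = [27, 11, 26, 91, 74]
enqueue(55): queue = [27, 11, 26, 91, 74, 55]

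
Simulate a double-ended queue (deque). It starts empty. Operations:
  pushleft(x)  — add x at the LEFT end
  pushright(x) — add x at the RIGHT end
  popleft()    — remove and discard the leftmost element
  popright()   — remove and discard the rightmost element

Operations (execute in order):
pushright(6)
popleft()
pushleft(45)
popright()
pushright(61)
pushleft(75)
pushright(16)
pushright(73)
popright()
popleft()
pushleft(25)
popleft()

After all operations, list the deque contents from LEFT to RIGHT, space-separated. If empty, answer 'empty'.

Answer: 61 16

Derivation:
pushright(6): [6]
popleft(): []
pushleft(45): [45]
popright(): []
pushright(61): [61]
pushleft(75): [75, 61]
pushright(16): [75, 61, 16]
pushright(73): [75, 61, 16, 73]
popright(): [75, 61, 16]
popleft(): [61, 16]
pushleft(25): [25, 61, 16]
popleft(): [61, 16]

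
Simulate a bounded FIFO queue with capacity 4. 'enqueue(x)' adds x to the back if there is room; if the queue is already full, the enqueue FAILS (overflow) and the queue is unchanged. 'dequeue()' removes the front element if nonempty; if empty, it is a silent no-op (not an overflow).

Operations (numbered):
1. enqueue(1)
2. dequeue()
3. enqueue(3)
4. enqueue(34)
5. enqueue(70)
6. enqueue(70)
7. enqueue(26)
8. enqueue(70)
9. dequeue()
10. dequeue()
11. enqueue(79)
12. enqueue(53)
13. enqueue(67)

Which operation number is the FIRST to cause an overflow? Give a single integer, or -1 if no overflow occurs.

Answer: 7

Derivation:
1. enqueue(1): size=1
2. dequeue(): size=0
3. enqueue(3): size=1
4. enqueue(34): size=2
5. enqueue(70): size=3
6. enqueue(70): size=4
7. enqueue(26): size=4=cap → OVERFLOW (fail)
8. enqueue(70): size=4=cap → OVERFLOW (fail)
9. dequeue(): size=3
10. dequeue(): size=2
11. enqueue(79): size=3
12. enqueue(53): size=4
13. enqueue(67): size=4=cap → OVERFLOW (fail)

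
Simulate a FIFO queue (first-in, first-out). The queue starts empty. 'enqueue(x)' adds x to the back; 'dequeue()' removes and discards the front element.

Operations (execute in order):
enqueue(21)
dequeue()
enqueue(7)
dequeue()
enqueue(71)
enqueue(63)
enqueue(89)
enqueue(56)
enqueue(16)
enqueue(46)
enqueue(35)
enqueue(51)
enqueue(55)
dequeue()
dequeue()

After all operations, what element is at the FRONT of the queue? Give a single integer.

enqueue(21): queue = [21]
dequeue(): queue = []
enqueue(7): queue = [7]
dequeue(): queue = []
enqueue(71): queue = [71]
enqueue(63): queue = [71, 63]
enqueue(89): queue = [71, 63, 89]
enqueue(56): queue = [71, 63, 89, 56]
enqueue(16): queue = [71, 63, 89, 56, 16]
enqueue(46): queue = [71, 63, 89, 56, 16, 46]
enqueue(35): queue = [71, 63, 89, 56, 16, 46, 35]
enqueue(51): queue = [71, 63, 89, 56, 16, 46, 35, 51]
enqueue(55): queue = [71, 63, 89, 56, 16, 46, 35, 51, 55]
dequeue(): queue = [63, 89, 56, 16, 46, 35, 51, 55]
dequeue(): queue = [89, 56, 16, 46, 35, 51, 55]

Answer: 89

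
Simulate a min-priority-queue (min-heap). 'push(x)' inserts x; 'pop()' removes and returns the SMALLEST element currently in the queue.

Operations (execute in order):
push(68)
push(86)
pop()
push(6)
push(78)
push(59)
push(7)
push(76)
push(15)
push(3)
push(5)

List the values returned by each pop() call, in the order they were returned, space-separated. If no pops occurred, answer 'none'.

Answer: 68

Derivation:
push(68): heap contents = [68]
push(86): heap contents = [68, 86]
pop() → 68: heap contents = [86]
push(6): heap contents = [6, 86]
push(78): heap contents = [6, 78, 86]
push(59): heap contents = [6, 59, 78, 86]
push(7): heap contents = [6, 7, 59, 78, 86]
push(76): heap contents = [6, 7, 59, 76, 78, 86]
push(15): heap contents = [6, 7, 15, 59, 76, 78, 86]
push(3): heap contents = [3, 6, 7, 15, 59, 76, 78, 86]
push(5): heap contents = [3, 5, 6, 7, 15, 59, 76, 78, 86]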